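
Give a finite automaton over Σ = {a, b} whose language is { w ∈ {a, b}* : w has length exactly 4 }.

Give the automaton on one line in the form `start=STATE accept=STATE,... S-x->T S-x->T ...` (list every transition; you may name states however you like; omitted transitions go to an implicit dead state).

We only need to distinguish lengths 0, 1, …, 4, and '>4'. Chain q0 → q1 → q2 → q3 → q4 → q5 on every symbol, with q5 looping. Accepting states: {q4}.
6 states suffice.
        a   b  
>  q0   q1  q1 
   q1   q2  q2 
   q2   q3  q3 
   q3   q4  q4 
 * q4   q5  q5 
   q5   q5  q5 
(> = start, * = accepting)

start=q0 accept=q4 q0-a->q1 q0-b->q1 q1-a->q2 q1-b->q2 q2-a->q3 q2-b->q3 q3-a->q4 q3-b->q4 q4-a->q5 q4-b->q5 q5-a->q5 q5-b->q5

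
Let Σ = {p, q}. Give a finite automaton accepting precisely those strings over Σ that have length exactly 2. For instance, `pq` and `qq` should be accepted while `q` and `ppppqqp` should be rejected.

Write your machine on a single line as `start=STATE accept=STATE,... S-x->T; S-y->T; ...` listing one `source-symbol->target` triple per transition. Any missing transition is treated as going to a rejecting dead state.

Count input length up to 3: every symbol moves from S0 toward S3, which means 'more than 2' and absorbs. Accept from {S2}.
With 4 states:
        p   q  
>  S0   S1  S1 
   S1   S2  S2 
 * S2   S3  S3 
   S3   S3  S3 
(> = start, * = accepting)

start=S0; accept=S2; S0-p->S1; S0-q->S1; S1-p->S2; S1-q->S2; S2-p->S3; S2-q->S3; S3-p->S3; S3-q->S3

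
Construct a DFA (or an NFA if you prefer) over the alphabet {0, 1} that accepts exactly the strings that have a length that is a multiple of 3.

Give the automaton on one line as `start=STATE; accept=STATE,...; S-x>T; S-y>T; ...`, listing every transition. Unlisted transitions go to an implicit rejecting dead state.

Count input length modulo 3: every symbol advances one step around the cycle S0 → S1 → S2 → S0. Accept at S0.
A 3-state machine:
        0   1  
>* S0   S1  S1 
   S1   S2  S2 
   S2   S0  S0 
(> = start, * = accepting)

start=S0; accept=S0; S0-0>S1; S0-1>S1; S1-0>S2; S1-1>S2; S2-0>S0; S2-1>S0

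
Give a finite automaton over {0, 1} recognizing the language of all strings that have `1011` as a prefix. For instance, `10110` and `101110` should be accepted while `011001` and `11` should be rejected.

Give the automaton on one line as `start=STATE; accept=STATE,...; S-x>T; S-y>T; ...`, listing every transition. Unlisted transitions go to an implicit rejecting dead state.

start=q0; accept=q4; q0-0>q5; q0-1>q1; q1-0>q2; q1-1>q5; q2-0>q5; q2-1>q3; q3-0>q5; q3-1>q4; q4-0>q4; q4-1>q4; q5-0>q5; q5-1>q5

Check the first 4 symbols one by one: q0 through q3 record how many have matched `1011` so far; any wrong symbol goes to the dead state q5. After all 4 match we enter the accepting sink q4.
With 6 states:
        0   1  
>  q0   q5  q1 
   q1   q2  q5 
   q2   q5  q3 
   q3   q5  q4 
 * q4   q4  q4 
   q5   q5  q5 
(> = start, * = accepting)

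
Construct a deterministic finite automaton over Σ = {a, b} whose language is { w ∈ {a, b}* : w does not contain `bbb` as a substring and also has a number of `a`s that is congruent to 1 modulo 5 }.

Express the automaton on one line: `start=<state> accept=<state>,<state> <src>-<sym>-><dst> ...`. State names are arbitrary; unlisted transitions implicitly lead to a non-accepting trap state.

Run two small machines in parallel and take their product. One (4 states) tracks partial matches of the forbidden pattern `bbb`; the other (5 states) tracks the count of `a`s modulo 5. Each combined state is a pair, one component from each; accept when both components accept. After merging equivalent states the machine shrinks.
A 16-state machine:
          a    b  
>  s0     s1   s2 
 * s1     s3   s4 
   s2     s1   s5 
   s3     s6   s7 
 * s4     s3   s8 
   s5     s1   s9 
   s6    s10  s11 
   s7     s6  s12 
 * s8     s3   s9 
   s9     s9   s9 
   s10    s0  s13 
   s11   s10  s14 
   s12    s6   s9 
   s13    s0  s15 
   s14   s10   s9 
   s15    s0   s9 
(> = start, * = accepting)

start=s0 accept=s1,s4,s8 s0-a->s1 s0-b->s2 s1-a->s3 s1-b->s4 s2-a->s1 s2-b->s5 s3-a->s6 s3-b->s7 s4-a->s3 s4-b->s8 s5-a->s1 s5-b->s9 s6-a->s10 s6-b->s11 s7-a->s6 s7-b->s12 s8-a->s3 s8-b->s9 s9-a->s9 s9-b->s9 s10-a->s0 s10-b->s13 s11-a->s10 s11-b->s14 s12-a->s6 s12-b->s9 s13-a->s0 s13-b->s15 s14-a->s10 s14-b->s9 s15-a->s0 s15-b->s9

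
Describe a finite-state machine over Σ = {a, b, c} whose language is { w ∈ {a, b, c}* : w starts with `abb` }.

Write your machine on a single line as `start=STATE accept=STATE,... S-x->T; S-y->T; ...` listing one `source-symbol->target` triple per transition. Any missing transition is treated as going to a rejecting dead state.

start=q0; accept=q3; q0-a->q1; q0-b->q4; q0-c->q4; q1-a->q4; q1-b->q2; q1-c->q4; q2-a->q4; q2-b->q3; q2-c->q4; q3-a->q3; q3-b->q3; q3-c->q3; q4-a->q4; q4-b->q4; q4-c->q4

Check the first 3 symbols one by one: q0 through q2 record how many have matched `abb` so far; any wrong symbol goes to the dead state q4. After all 3 match we enter the accepting sink q3.
5 states suffice.
        a   b   c  
>  q0   q1  q4  q4 
   q1   q4  q2  q4 
   q2   q4  q3  q4 
 * q3   q3  q3  q3 
   q4   q4  q4  q4 
(> = start, * = accepting)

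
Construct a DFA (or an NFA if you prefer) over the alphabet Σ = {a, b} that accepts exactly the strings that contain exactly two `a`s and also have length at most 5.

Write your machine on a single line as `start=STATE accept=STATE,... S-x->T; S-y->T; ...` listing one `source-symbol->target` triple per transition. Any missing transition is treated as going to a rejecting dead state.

Build one automaton per condition and run them in lockstep. One (4 states) tracks the count of `a`s, saturating at 3; the other (7 states) tracks the input length, saturating at 6. Each combined state is a pair, one component from each; accept when both components accept.
A 22-state machine:
          a    b  
>  S0     S1   S2 
   S1     S3   S4 
   S2     S4   S5 
 * S3     S6   S7 
   S4     S7   S8 
   S5     S8   S9 
   S6    S10  S10 
 * S7    S10  S11 
   S8    S11  S12 
   S9    S12  S13 
   S10   S14  S14 
 * S11   S14  S15 
   S12   S15  S16 
   S13   S16  S17 
   S14   S18  S18 
 * S15   S18  S19 
   S16   S19  S20 
   S17   S20  S21 
   S18   S18  S18 
   S19   S18  S19 
   S20   S19  S20 
   S21   S20  S21 
(> = start, * = accepting)

start=S0; accept=S3,S7,S11,S15; S0-a->S1; S0-b->S2; S1-a->S3; S1-b->S4; S2-a->S4; S2-b->S5; S3-a->S6; S3-b->S7; S4-a->S7; S4-b->S8; S5-a->S8; S5-b->S9; S6-a->S10; S6-b->S10; S7-a->S10; S7-b->S11; S8-a->S11; S8-b->S12; S9-a->S12; S9-b->S13; S10-a->S14; S10-b->S14; S11-a->S14; S11-b->S15; S12-a->S15; S12-b->S16; S13-a->S16; S13-b->S17; S14-a->S18; S14-b->S18; S15-a->S18; S15-b->S19; S16-a->S19; S16-b->S20; S17-a->S20; S17-b->S21; S18-a->S18; S18-b->S18; S19-a->S18; S19-b->S19; S20-a->S19; S20-b->S20; S21-a->S20; S21-b->S21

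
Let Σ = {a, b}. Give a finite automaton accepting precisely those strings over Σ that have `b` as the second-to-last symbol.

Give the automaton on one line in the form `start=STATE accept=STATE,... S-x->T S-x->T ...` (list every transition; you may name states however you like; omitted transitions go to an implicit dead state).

start=s0 accept=s5,s6 s0-a->s1 s0-b->s2 s1-a->s3 s1-b->s4 s2-a->s5 s2-b->s6 s3-a->s3 s3-b->s4 s4-a->s5 s4-b->s6 s5-a->s3 s5-b->s4 s6-a->s5 s6-b->s6

Because acceptance depends on a position counted from the end, the machine has to buffer the most recent 2 symbols. Make each state the string of the last up-to-2 symbols read; on input `x` shift the window left and append `x`. Accept when the buffered window has length 2 and begins with `b`.
7 states suffice.
        a   b  
>  s0   s1  s2 
   s1   s3  s4 
   s2   s5  s6 
   s3   s3  s4 
   s4   s5  s6 
 * s5   s3  s4 
 * s6   s5  s6 
(> = start, * = accepting)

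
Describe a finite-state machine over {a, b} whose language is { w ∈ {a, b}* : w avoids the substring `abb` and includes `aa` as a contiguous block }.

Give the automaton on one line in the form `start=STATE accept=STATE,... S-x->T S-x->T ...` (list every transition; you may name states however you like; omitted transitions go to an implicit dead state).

Build one automaton per condition and run them in lockstep. The first has 4 states tracking partial matches of the forbidden pattern `abb`; the second has 3 states tracking whether and how much of `aa` has been seen. A product state is a pair (one from each), accepting exactly when both do.
        a   b  
>  S0   S1  S0 
   S1   S2  S3 
 * S2   S2  S4 
   S3   S1  S5 
 * S4   S2  S6 
   S5   S7  S5 
   S6   S6  S6 
   S7   S6  S5 
(> = start, * = accepting)

start=S0 accept=S2,S4 S0-a->S1 S0-b->S0 S1-a->S2 S1-b->S3 S2-a->S2 S2-b->S4 S3-a->S1 S3-b->S5 S4-a->S2 S4-b->S6 S5-a->S7 S5-b->S5 S6-a->S6 S6-b->S6 S7-a->S6 S7-b->S5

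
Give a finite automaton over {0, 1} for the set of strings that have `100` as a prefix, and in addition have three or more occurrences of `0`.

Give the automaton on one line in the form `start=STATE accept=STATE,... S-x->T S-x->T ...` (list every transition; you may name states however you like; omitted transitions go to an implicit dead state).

start=q0 accept=q5 q0-0->q1 q0-1->q2 q1-0->q1 q1-1->q1 q2-0->q3 q2-1->q1 q3-0->q4 q3-1->q1 q4-0->q5 q4-1->q4 q5-0->q5 q5-1->q5

Handle the two conditions separately and then intersect. The first has 5 states tracking whether the input so far still matches the prefix `100`; the second has 5 states tracking the count of `0`s, saturating at 4. A product state is a pair (one from each), accepting exactly when both do. Minimizing collapses redundant product states.
        0   1  
>  q0   q1  q2 
   q1   q1  q1 
   q2   q3  q1 
   q3   q4  q1 
   q4   q5  q4 
 * q5   q5  q5 
(> = start, * = accepting)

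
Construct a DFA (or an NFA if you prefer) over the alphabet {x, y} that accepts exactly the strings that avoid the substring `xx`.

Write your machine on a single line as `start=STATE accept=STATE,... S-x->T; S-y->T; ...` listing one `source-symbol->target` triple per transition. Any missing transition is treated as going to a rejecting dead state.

start=q0; accept=q0,q1; q0-x->q1; q0-y->q0; q1-x->q2; q1-y->q0; q2-x->q2; q2-y->q2

This is the complement of 'contains `xx`'. Use the same substring-matching states — q0 through q2 holding how much of `xx` has just been matched — but flip the accepting set: everything except the trap q2 accepts.
3 states suffice.
        x   y  
>* q0   q1  q0 
 * q1   q2  q0 
   q2   q2  q2 
(> = start, * = accepting)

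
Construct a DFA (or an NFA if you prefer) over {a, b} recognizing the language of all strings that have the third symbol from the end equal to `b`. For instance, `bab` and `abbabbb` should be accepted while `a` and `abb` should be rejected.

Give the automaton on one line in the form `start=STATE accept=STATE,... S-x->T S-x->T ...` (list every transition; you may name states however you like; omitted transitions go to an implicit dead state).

start=q0 accept=q11,q12,q13,q14 q0-a->q1 q0-b->q2 q1-a->q3 q1-b->q4 q2-a->q5 q2-b->q6 q3-a->q7 q3-b->q8 q4-a->q9 q4-b->q10 q5-a->q11 q5-b->q12 q6-a->q13 q6-b->q14 q7-a->q7 q7-b->q8 q8-a->q9 q8-b->q10 q9-a->q11 q9-b->q12 q10-a->q13 q10-b->q14 q11-a->q7 q11-b->q8 q12-a->q9 q12-b->q10 q13-a->q11 q13-b->q12 q14-a->q13 q14-b->q14

A DFA must remember the last 3 symbols (since which symbol is third-to-last isn't known until the input ends). Use one state per possible window of the last ≤3 symbols; accept from those whose window starts with `b`.
          a    b  
>  q0     q1   q2 
   q1     q3   q4 
   q2     q5   q6 
   q3     q7   q8 
   q4     q9  q10 
   q5    q11  q12 
   q6    q13  q14 
   q7     q7   q8 
   q8     q9  q10 
   q9    q11  q12 
   q10   q13  q14 
 * q11    q7   q8 
 * q12    q9  q10 
 * q13   q11  q12 
 * q14   q13  q14 
(> = start, * = accepting)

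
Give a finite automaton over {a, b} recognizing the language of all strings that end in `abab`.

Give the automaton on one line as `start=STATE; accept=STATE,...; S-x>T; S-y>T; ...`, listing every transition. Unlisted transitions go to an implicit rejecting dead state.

start=s0; accept=s4; s0-a>s1; s0-b>s0; s1-a>s1; s1-b>s2; s2-a>s3; s2-b>s0; s3-a>s1; s3-b>s4; s4-a>s3; s4-b>s0

Let each state record the length of the longest suffix of the input read so far that is also a prefix of `abab`. s1 means the last symbol is `a`; s2 means the last 2 symbols are `ab`; s3 means the last 3 symbols are `aba`; s4 means the last 4 symbols are `abab`. Accept only at s4, where the string currently ends in `abab`.
With 5 states:
        a   b  
>  s0   s1  s0 
   s1   s1  s2 
   s2   s3  s0 
   s3   s1  s4 
 * s4   s3  s0 
(> = start, * = accepting)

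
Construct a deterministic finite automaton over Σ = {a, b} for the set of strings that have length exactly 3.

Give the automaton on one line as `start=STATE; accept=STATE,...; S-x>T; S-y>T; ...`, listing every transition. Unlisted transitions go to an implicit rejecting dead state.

start=s0; accept=s3; s0-a>s1; s0-b>s1; s1-a>s2; s1-b>s2; s2-a>s3; s2-b>s3; s3-a>s4; s3-b>s4; s4-a>s4; s4-b>s4

Count input length up to 4: every symbol moves from s0 toward s4, which means 'more than 3' and absorbs. Accept from {s3}.
        a   b  
>  s0   s1  s1 
   s1   s2  s2 
   s2   s3  s3 
 * s3   s4  s4 
   s4   s4  s4 
(> = start, * = accepting)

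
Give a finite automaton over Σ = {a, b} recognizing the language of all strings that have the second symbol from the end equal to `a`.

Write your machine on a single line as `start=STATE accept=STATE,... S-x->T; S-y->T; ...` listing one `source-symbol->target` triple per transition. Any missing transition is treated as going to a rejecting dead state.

A DFA must remember the last 2 symbols (since which symbol is second-to-last isn't known until the input ends). Use one state per possible window of the last ≤2 symbols; accept from those whose window starts with `a`.
A 7-state machine:
        a   b  
>  S0   S1  S2 
   S1   S3  S4 
   S2   S5  S6 
 * S3   S3  S4 
 * S4   S5  S6 
   S5   S3  S4 
   S6   S5  S6 
(> = start, * = accepting)

start=S0; accept=S3,S4; S0-a->S1; S0-b->S2; S1-a->S3; S1-b->S4; S2-a->S5; S2-b->S6; S3-a->S3; S3-b->S4; S4-a->S5; S4-b->S6; S5-a->S3; S5-b->S4; S6-a->S5; S6-b->S6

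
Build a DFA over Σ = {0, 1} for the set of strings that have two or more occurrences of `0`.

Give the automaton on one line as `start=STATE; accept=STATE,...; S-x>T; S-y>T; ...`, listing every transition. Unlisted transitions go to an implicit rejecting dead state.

start=q0; accept=q2,q3; q0-0>q1; q0-1>q0; q1-0>q2; q1-1>q1; q2-0>q3; q2-1>q2; q3-0>q3; q3-1>q3

Only the number of `0`s matters, and only up to 3. Make a chain q0 → q1 → q2 → q3 advanced by each `0` (with q3 absorbing); every other symbol self-loops. The accepting set is {q2, q3}.
With 4 states:
        0   1  
>  q0   q1  q0 
   q1   q2  q1 
 * q2   q3  q2 
 * q3   q3  q3 
(> = start, * = accepting)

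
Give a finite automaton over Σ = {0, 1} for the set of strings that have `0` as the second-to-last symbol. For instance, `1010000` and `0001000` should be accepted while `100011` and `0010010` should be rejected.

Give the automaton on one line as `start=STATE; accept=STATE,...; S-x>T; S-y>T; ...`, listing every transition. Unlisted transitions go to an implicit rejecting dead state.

start=A; accept=D,E; A-0>B; A-1>C; B-0>D; B-1>E; C-0>F; C-1>G; D-0>D; D-1>E; E-0>F; E-1>G; F-0>D; F-1>E; G-0>F; G-1>G

Because acceptance depends on a position counted from the end, the machine has to buffer the most recent 2 symbols. Make each state the string of the last up-to-2 symbols read; on input `x` shift the window left and append `x`. Accept when the buffered window has length 2 and begins with `0`.
       0  1 
>  A   B  C 
   B   D  E 
   C   F  G 
 * D   D  E 
 * E   F  G 
   F   D  E 
   G   F  G 
(> = start, * = accepting)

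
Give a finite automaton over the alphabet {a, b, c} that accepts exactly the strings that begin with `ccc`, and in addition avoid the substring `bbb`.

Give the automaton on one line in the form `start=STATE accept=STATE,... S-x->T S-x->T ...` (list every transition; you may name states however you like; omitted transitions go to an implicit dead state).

start=S0 accept=S4,S5,S6 S0-a->S1 S0-b->S1 S0-c->S2 S1-a->S1 S1-b->S1 S1-c->S1 S2-a->S1 S2-b->S1 S2-c->S3 S3-a->S1 S3-b->S1 S3-c->S4 S4-a->S4 S4-b->S5 S4-c->S4 S5-a->S4 S5-b->S6 S5-c->S4 S6-a->S4 S6-b->S1 S6-c->S4

Handle the two conditions separately and then intersect. The first has 5 states tracking whether the input so far still matches the prefix `ccc`; the second has 4 states tracking partial matches of the forbidden pattern `bbb`. A product state is a pair (one from each), accepting exactly when both do. Minimizing collapses redundant product states.
        a   b   c  
>  S0   S1  S1  S2 
   S1   S1  S1  S1 
   S2   S1  S1  S3 
   S3   S1  S1  S4 
 * S4   S4  S5  S4 
 * S5   S4  S6  S4 
 * S6   S4  S1  S4 
(> = start, * = accepting)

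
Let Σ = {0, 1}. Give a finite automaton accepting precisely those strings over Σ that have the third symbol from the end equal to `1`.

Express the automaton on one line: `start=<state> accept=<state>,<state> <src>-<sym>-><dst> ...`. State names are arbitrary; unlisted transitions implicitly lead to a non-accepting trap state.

start=A accept=L,M,N,O A-0->B A-1->C B-0->D B-1->E C-0->F C-1->G D-0->H D-1->I E-0->J E-1->K F-0->L F-1->M G-0->N G-1->O H-0->H H-1->I I-0->J I-1->K J-0->L J-1->M K-0->N K-1->O L-0->H L-1->I M-0->J M-1->K N-0->L N-1->M O-0->N O-1->O

Because acceptance depends on a position counted from the end, the machine has to buffer the most recent 3 symbols. Make each state the string of the last up-to-3 symbols read; on input `x` shift the window left and append `x`. Accept when the buffered window has length 3 and begins with `1`.
A 15-state machine:
       0  1 
>  A   B  C 
   B   D  E 
   C   F  G 
   D   H  I 
   E   J  K 
   F   L  M 
   G   N  O 
   H   H  I 
   I   J  K 
   J   L  M 
   K   N  O 
 * L   H  I 
 * M   J  K 
 * N   L  M 
 * O   N  O 
(> = start, * = accepting)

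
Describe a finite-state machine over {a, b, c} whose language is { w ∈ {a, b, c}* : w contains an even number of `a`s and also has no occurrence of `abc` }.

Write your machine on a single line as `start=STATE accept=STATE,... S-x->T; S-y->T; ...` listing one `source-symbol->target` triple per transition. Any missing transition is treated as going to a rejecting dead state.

Build one automaton per condition and run them in lockstep. The first has 2 states tracking the count of `a`s modulo 2; the second has 4 states tracking partial matches of the forbidden pattern `abc`. A product state is a pair (one from each), accepting exactly when both do. After merging equivalent states the machine shrinks.
A 7-state machine:
        a   b   c  
>* S0   S1  S0  S0 
   S1   S2  S3  S4 
 * S2   S1  S5  S0 
   S3   S2  S4  S6 
   S4   S2  S4  S4 
 * S5   S1  S0  S6 
   S6   S6  S6  S6 
(> = start, * = accepting)

start=S0; accept=S0,S2,S5; S0-a->S1; S0-b->S0; S0-c->S0; S1-a->S2; S1-b->S3; S1-c->S4; S2-a->S1; S2-b->S5; S2-c->S0; S3-a->S2; S3-b->S4; S3-c->S6; S4-a->S2; S4-b->S4; S4-c->S4; S5-a->S1; S5-b->S0; S5-c->S6; S6-a->S6; S6-b->S6; S6-c->S6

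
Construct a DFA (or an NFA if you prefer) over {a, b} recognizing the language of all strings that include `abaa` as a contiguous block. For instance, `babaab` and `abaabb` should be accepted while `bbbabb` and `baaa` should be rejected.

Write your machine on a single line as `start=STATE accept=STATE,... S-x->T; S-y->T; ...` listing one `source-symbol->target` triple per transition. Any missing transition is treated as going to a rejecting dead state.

Track how much of `abaa` has been matched so far: state S0 is no progress, S4 is the absorbing accept state reached once `abaa` has occurred. Intermediate states record partial matches; on a mismatch, fall back to the longest reusable overlap.
A 5-state machine:
        a   b  
>  S0   S1  S0 
   S1   S1  S2 
   S2   S3  S0 
   S3   S4  S2 
 * S4   S4  S4 
(> = start, * = accepting)

start=S0; accept=S4; S0-a->S1; S0-b->S0; S1-a->S1; S1-b->S2; S2-a->S3; S2-b->S0; S3-a->S4; S3-b->S2; S4-a->S4; S4-b->S4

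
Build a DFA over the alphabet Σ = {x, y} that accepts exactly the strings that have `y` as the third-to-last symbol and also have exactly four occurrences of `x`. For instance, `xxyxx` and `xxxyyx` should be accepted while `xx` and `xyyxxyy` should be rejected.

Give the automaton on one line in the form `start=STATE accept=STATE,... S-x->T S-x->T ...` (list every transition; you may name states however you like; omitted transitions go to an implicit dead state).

Build one automaton per condition and run them in lockstep. The first has 15 states tracking the last 3 symbols read; the second has 6 states tracking the count of `x`s, saturating at 5. A product state is a pair (one from each), accepting exactly when both do. Equivalent product states are then merged.
17 states suffice.
          x    y  
>  s0     s1   s0 
   s1     s2   s1 
   s2     s3   s4 
   s3     s5   s6 
   s4     s7   s4 
   s5     s8   s9 
   s6    s10  s11 
   s7    s12   s6 
   s8     s8   s8 
   s9     s8  s13 
   s10    s8  s14 
   s11   s15  s11 
 * s12    s8   s9 
   s13    s8  s16 
 * s14    s8  s13 
 * s15    s8  s14 
 * s16    s8  s16 
(> = start, * = accepting)

start=s0 accept=s12,s14,s15,s16 s0-x->s1 s0-y->s0 s1-x->s2 s1-y->s1 s2-x->s3 s2-y->s4 s3-x->s5 s3-y->s6 s4-x->s7 s4-y->s4 s5-x->s8 s5-y->s9 s6-x->s10 s6-y->s11 s7-x->s12 s7-y->s6 s8-x->s8 s8-y->s8 s9-x->s8 s9-y->s13 s10-x->s8 s10-y->s14 s11-x->s15 s11-y->s11 s12-x->s8 s12-y->s9 s13-x->s8 s13-y->s16 s14-x->s8 s14-y->s13 s15-x->s8 s15-y->s14 s16-x->s8 s16-y->s16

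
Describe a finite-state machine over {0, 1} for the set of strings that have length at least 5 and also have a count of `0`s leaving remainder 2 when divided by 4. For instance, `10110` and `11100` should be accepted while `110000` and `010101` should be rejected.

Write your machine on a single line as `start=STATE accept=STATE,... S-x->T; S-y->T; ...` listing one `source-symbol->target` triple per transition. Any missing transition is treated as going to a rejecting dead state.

start=A; accept=M; A-0->B; A-1->C; B-0->D; B-1->E; C-0->E; C-1->F; D-0->G; D-1->H; E-0->H; E-1->I; F-0->I; F-1->J; G-0->J; G-1->G; H-0->G; H-1->K; I-0->K; I-1->L; J-0->L; J-1->J; K-0->G; K-1->M; L-0->M; L-1->L; M-0->G; M-1->M

Handle the two conditions separately and then intersect. The first has 7 states tracking the input length, saturating at 6; the second has 4 states tracking the count of `0`s modulo 4. A product state is a pair (one from each), accepting exactly when both do. After merging equivalent states the machine shrinks.
13 states suffice.
       0  1 
>  A   B  C 
   B   D  E 
   C   E  F 
   D   G  H 
   E   H  I 
   F   I  J 
   G   J  G 
   H   G  K 
   I   K  L 
   J   L  J 
   K   G  M 
   L   M  L 
 * M   G  M 
(> = start, * = accepting)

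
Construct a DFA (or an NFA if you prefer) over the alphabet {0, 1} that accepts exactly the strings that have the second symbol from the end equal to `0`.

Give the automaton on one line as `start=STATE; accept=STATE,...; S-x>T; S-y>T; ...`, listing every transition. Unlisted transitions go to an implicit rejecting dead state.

A DFA must remember the last 2 symbols (since which symbol is second-to-last isn't known until the input ends). Use one state per possible window of the last ≤2 symbols; accept from those whose window starts with `0`.
7 states suffice.
       0  1 
>  A   B  C 
   B   D  E 
   C   F  G 
 * D   D  E 
 * E   F  G 
   F   D  E 
   G   F  G 
(> = start, * = accepting)

start=A; accept=D,E; A-0>B; A-1>C; B-0>D; B-1>E; C-0>F; C-1>G; D-0>D; D-1>E; E-0>F; E-1>G; F-0>D; F-1>E; G-0>F; G-1>G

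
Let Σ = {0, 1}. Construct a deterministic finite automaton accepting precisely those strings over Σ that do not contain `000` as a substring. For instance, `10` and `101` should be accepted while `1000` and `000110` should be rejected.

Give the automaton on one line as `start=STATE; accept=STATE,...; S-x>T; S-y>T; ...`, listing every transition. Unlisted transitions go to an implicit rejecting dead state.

start=q0; accept=q0,q1,q2; q0-0>q1; q0-1>q0; q1-0>q2; q1-1>q0; q2-0>q3; q2-1>q0; q3-0>q3; q3-1>q3

Track partial matches of the forbidden pattern `000`. State q3 is a dead state reached once `000` has occurred; every other state accepts. q0 means no part of `000` is currently matched.
        0   1  
>* q0   q1  q0 
 * q1   q2  q0 
 * q2   q3  q0 
   q3   q3  q3 
(> = start, * = accepting)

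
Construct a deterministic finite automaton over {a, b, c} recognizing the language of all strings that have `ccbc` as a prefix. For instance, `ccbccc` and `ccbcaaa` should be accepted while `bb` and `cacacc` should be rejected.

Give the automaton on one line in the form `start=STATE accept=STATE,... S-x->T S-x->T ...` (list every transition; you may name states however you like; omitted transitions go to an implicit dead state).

start=q0 accept=q4 q0-a->q5 q0-b->q5 q0-c->q1 q1-a->q5 q1-b->q5 q1-c->q2 q2-a->q5 q2-b->q3 q2-c->q5 q3-a->q5 q3-b->q5 q3-c->q4 q4-a->q4 q4-b->q4 q4-c->q4 q5-a->q5 q5-b->q5 q5-c->q5

Walk along `ccbc` while the input agrees: from q0 take `c` to q1, and so on. Any deviation drops to the rejecting sink q5. Once q4 is reached the prefix is confirmed and every continuation is accepted.
6 states suffice.
        a   b   c  
>  q0   q5  q5  q1 
   q1   q5  q5  q2 
   q2   q5  q3  q5 
   q3   q5  q5  q4 
 * q4   q4  q4  q4 
   q5   q5  q5  q5 
(> = start, * = accepting)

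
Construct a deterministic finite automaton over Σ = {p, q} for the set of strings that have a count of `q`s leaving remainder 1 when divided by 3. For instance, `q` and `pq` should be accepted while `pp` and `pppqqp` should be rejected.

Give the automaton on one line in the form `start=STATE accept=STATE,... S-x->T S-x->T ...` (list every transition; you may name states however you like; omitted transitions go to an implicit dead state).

start=s0 accept=s1 s0-p->s0 s0-q->s1 s1-p->s1 s1-q->s2 s2-p->s2 s2-q->s0

Keep the running count of `q`s modulo 3: each `q` advances along the cycle s0 → s1 → s2 → s0 while other symbols loop. Accept at s1.
        p   q  
>  s0   s0  s1 
 * s1   s1  s2 
   s2   s2  s0 
(> = start, * = accepting)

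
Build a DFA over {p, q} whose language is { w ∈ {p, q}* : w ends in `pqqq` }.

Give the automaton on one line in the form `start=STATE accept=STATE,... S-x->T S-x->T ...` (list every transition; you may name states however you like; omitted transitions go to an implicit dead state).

Let each state record the length of the longest suffix of the input read so far that is also a prefix of `pqqq`. S1 means the last symbol is `p`; S2 means the last 2 symbols are `pq`; S3 means the last 3 symbols are `pqq`; S4 means the last 4 symbols are `pqqq`. Accept only at S4, where the string currently ends in `pqqq`.
5 states suffice.
        p   q  
>  S0   S1  S0 
   S1   S1  S2 
   S2   S1  S3 
   S3   S1  S4 
 * S4   S1  S0 
(> = start, * = accepting)

start=S0 accept=S4 S0-p->S1 S0-q->S0 S1-p->S1 S1-q->S2 S2-p->S1 S2-q->S3 S3-p->S1 S3-q->S4 S4-p->S1 S4-q->S0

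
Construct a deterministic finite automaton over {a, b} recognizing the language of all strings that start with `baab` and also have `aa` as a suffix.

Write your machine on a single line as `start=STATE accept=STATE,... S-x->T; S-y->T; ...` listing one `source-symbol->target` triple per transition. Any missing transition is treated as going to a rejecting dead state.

Handle the two conditions separately and then intersect. One (6 states) tracks whether the input so far still matches the prefix `baab`; the other (3 states) tracks how much of the suffix `aa` has currently been matched. Each combined state is a pair, one component from each; accept when both components accept. Minimizing collapses redundant product states.
With 8 states:
        a   b  
>  s0   s1  s2 
   s1   s1  s1 
   s2   s3  s1 
   s3   s4  s1 
   s4   s1  s5 
   s5   s6  s5 
   s6   s7  s5 
 * s7   s7  s5 
(> = start, * = accepting)

start=s0; accept=s7; s0-a->s1; s0-b->s2; s1-a->s1; s1-b->s1; s2-a->s3; s2-b->s1; s3-a->s4; s3-b->s1; s4-a->s1; s4-b->s5; s5-a->s6; s5-b->s5; s6-a->s7; s6-b->s5; s7-a->s7; s7-b->s5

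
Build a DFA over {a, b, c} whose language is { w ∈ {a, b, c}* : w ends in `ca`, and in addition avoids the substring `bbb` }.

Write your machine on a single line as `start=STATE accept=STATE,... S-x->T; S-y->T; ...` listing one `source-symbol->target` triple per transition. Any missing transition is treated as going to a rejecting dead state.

start=q0; accept=q4; q0-a->q0; q0-b->q1; q0-c->q2; q1-a->q0; q1-b->q3; q1-c->q2; q2-a->q4; q2-b->q1; q2-c->q2; q3-a->q0; q3-b->q5; q3-c->q2; q4-a->q0; q4-b->q1; q4-c->q2; q5-a->q5; q5-b->q5; q5-c->q6; q6-a->q7; q6-b->q5; q6-c->q6; q7-a->q5; q7-b->q5; q7-c->q6

Run two small machines in parallel and take their product. The first has 3 states tracking how much of the suffix `ca` has currently been matched; the second has 4 states tracking partial matches of the forbidden pattern `bbb`. A product state is a pair (one from each), accepting exactly when both do.
        a   b   c  
>  q0   q0  q1  q2 
   q1   q0  q3  q2 
   q2   q4  q1  q2 
   q3   q0  q5  q2 
 * q4   q0  q1  q2 
   q5   q5  q5  q6 
   q6   q7  q5  q6 
   q7   q5  q5  q6 
(> = start, * = accepting)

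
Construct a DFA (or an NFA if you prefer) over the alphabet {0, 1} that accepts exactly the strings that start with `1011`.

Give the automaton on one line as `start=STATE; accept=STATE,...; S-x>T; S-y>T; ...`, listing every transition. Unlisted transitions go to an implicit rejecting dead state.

start=A; accept=E; A-0>F; A-1>B; B-0>C; B-1>F; C-0>F; C-1>D; D-0>F; D-1>E; E-0>E; E-1>E; F-0>F; F-1>F

Walk along `1011` while the input agrees: from A take `1` to B, and so on. Any deviation drops to the rejecting sink F. Once E is reached the prefix is confirmed and every continuation is accepted.
       0  1 
>  A   F  B 
   B   C  F 
   C   F  D 
   D   F  E 
 * E   E  E 
   F   F  F 
(> = start, * = accepting)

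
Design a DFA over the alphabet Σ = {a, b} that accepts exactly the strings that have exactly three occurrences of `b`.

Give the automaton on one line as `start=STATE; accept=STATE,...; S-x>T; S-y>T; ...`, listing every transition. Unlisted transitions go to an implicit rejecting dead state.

start=q0; accept=q3; q0-a>q0; q0-b>q1; q1-a>q1; q1-b>q2; q2-a>q2; q2-b>q3; q3-a>q3; q3-b>q4; q4-a>q4; q4-b>q4

Count `b`s, saturating at 4: states q0 through q3 mean 0 through 3 `b`s seen; q4 means more than 3. Each `b` increments (capped at q4); other symbols loop. Accept from {q3}.
        a   b  
>  q0   q0  q1 
   q1   q1  q2 
   q2   q2  q3 
 * q3   q3  q4 
   q4   q4  q4 
(> = start, * = accepting)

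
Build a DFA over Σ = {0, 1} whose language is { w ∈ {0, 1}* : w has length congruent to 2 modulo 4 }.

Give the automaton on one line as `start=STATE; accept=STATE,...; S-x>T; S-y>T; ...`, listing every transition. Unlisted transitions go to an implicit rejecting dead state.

Only the length mod 4 matters, so use a 4-cycle: from any state, every input symbol moves to the next state, wrapping q3 back to q0. Mark q2 accepting.
4 states suffice.
        0   1  
>  q0   q1  q1 
   q1   q2  q2 
 * q2   q3  q3 
   q3   q0  q0 
(> = start, * = accepting)

start=q0; accept=q2; q0-0>q1; q0-1>q1; q1-0>q2; q1-1>q2; q2-0>q3; q2-1>q3; q3-0>q0; q3-1>q0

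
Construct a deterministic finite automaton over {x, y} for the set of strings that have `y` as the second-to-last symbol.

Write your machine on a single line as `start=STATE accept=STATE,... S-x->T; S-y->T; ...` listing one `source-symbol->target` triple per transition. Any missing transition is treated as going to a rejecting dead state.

Because acceptance depends on a position counted from the end, the machine has to buffer the most recent 2 symbols. Make each state the string of the last up-to-2 symbols read; on input `x` shift the window left and append `x`. Accept when the buffered window has length 2 and begins with `y`.
7 states suffice.
        x   y  
>  s0   s1  s2 
   s1   s3  s4 
   s2   s5  s6 
   s3   s3  s4 
   s4   s5  s6 
 * s5   s3  s4 
 * s6   s5  s6 
(> = start, * = accepting)

start=s0; accept=s5,s6; s0-x->s1; s0-y->s2; s1-x->s3; s1-y->s4; s2-x->s5; s2-y->s6; s3-x->s3; s3-y->s4; s4-x->s5; s4-y->s6; s5-x->s3; s5-y->s4; s6-x->s5; s6-y->s6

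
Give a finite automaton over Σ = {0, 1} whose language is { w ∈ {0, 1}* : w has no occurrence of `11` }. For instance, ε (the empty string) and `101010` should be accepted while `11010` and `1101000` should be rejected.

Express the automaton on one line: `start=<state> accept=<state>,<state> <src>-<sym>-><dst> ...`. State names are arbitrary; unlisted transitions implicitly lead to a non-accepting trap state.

start=q0 accept=q0,q1 q0-0->q0 q0-1->q1 q1-0->q0 q1-1->q2 q2-0->q2 q2-1->q2

Track partial matches of the forbidden pattern `11`. State q2 is a dead state reached once `11` has occurred; every other state accepts. q0 means no part of `11` is currently matched.
With 3 states:
        0   1  
>* q0   q0  q1 
 * q1   q0  q2 
   q2   q2  q2 
(> = start, * = accepting)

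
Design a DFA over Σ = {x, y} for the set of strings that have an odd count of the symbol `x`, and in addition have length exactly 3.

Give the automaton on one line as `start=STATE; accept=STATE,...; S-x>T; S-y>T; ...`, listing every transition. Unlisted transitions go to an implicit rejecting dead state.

Handle the two conditions separately and then intersect. The first has 2 states tracking the count of `x`s modulo 2; the second has 5 states tracking the input length, saturating at 4. A product state is a pair (one from each), accepting exactly when both do. Minimizing collapses redundant product states.
A 7-state machine:
        x   y  
>  q0   q1  q2 
   q1   q3  q4 
   q2   q4  q3 
   q3   q5  q6 
   q4   q6  q5 
 * q5   q6  q6 
   q6   q6  q6 
(> = start, * = accepting)

start=q0; accept=q5; q0-x>q1; q0-y>q2; q1-x>q3; q1-y>q4; q2-x>q4; q2-y>q3; q3-x>q5; q3-y>q6; q4-x>q6; q4-y>q5; q5-x>q6; q5-y>q6; q6-x>q6; q6-y>q6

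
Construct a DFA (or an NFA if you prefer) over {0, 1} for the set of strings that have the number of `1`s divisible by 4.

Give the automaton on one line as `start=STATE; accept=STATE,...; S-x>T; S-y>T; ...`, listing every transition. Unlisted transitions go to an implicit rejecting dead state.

Keep the running count of `1`s modulo 4: each `1` advances along the cycle S0 → S1 → S2 → S3 → S0 while other symbols loop. Accept at S0.
With 4 states:
        0   1  
>* S0   S0  S1 
   S1   S1  S2 
   S2   S2  S3 
   S3   S3  S0 
(> = start, * = accepting)

start=S0; accept=S0; S0-0>S0; S0-1>S1; S1-0>S1; S1-1>S2; S2-0>S2; S2-1>S3; S3-0>S3; S3-1>S0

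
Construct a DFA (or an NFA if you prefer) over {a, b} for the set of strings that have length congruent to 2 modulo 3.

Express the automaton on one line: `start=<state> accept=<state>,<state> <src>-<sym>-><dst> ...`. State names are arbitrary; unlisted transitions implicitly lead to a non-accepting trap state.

start=q0 accept=q2 q0-a->q1 q0-b->q1 q1-a->q2 q1-b->q2 q2-a->q0 q2-b->q0

Only the length mod 3 matters, so use a 3-cycle: from any state, every input symbol moves to the next state, wrapping q2 back to q0. Mark q2 accepting.
3 states suffice.
        a   b  
>  q0   q1  q1 
   q1   q2  q2 
 * q2   q0  q0 
(> = start, * = accepting)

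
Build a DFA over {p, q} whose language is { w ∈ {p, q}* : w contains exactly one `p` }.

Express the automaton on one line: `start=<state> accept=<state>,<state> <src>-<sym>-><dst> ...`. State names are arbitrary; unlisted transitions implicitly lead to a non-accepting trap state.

start=A accept=B A-p->B A-q->A B-p->C B-q->B C-p->C C-q->C

Only the number of `p`s matters, and only up to 2. Make a chain A → B → C advanced by each `p` (with C absorbing); every other symbol self-loops. The accepting set is {B}.
With 3 states:
       p  q 
>  A   B  A 
 * B   C  B 
   C   C  C 
(> = start, * = accepting)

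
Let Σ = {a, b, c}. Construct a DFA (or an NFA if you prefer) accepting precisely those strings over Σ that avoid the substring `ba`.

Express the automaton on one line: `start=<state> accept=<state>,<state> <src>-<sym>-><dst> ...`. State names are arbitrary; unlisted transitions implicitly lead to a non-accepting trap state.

This is the complement of 'contains `ba`'. Use the same substring-matching states — q0 through q2 holding how much of `ba` has just been matched — but flip the accepting set: everything except the trap q2 accepts.
3 states suffice.
        a   b   c  
>* q0   q0  q1  q0 
 * q1   q2  q1  q0 
   q2   q2  q2  q2 
(> = start, * = accepting)

start=q0 accept=q0,q1 q0-a->q0 q0-b->q1 q0-c->q0 q1-a->q2 q1-b->q1 q1-c->q0 q2-a->q2 q2-b->q2 q2-c->q2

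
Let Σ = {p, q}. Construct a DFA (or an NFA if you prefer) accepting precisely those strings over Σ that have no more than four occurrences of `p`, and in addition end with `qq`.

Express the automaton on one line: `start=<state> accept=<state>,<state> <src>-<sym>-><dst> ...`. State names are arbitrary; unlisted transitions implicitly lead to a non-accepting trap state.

start=A accept=F,I,L,O,P A-p->B A-q->C B-p->D B-q->E C-p->B C-q->F D-p->G D-q->H E-p->D E-q->I F-p->B F-q->F G-p->J G-q->K H-p->G H-q->L I-p->D I-q->I J-p->M J-q->N K-p->J K-q->O L-p->G L-q->L M-p->M M-q->M N-p->M N-q->P O-p->J O-q->O P-p->M P-q->P

Handle the two conditions separately and then intersect. The first has 6 states tracking the count of `p`s, saturating at 5; the second has 3 states tracking how much of the suffix `qq` has currently been matched. A product state is a pair (one from each), accepting exactly when both do. Equivalent product states are then merged.
A 16-state machine:
       p  q 
>  A   B  C 
   B   D  E 
   C   B  F 
   D   G  H 
   E   D  I 
 * F   B  F 
   G   J  K 
   H   G  L 
 * I   D  I 
   J   M  N 
   K   J  O 
 * L   G  L 
   M   M  M 
   N   M  P 
 * O   J  O 
 * P   M  P 
(> = start, * = accepting)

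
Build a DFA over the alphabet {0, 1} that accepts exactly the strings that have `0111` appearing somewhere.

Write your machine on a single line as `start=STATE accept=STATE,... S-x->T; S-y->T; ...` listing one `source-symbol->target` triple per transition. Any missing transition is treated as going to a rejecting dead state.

Track how much of `0111` has been matched so far: state S0 is no progress, S4 is the absorbing accept state reached once `0111` has occurred. Intermediate states record partial matches; on a mismatch, fall back to the longest reusable overlap.
5 states suffice.
        0   1  
>  S0   S1  S0 
   S1   S1  S2 
   S2   S1  S3 
   S3   S1  S4 
 * S4   S4  S4 
(> = start, * = accepting)

start=S0; accept=S4; S0-0->S1; S0-1->S0; S1-0->S1; S1-1->S2; S2-0->S1; S2-1->S3; S3-0->S1; S3-1->S4; S4-0->S4; S4-1->S4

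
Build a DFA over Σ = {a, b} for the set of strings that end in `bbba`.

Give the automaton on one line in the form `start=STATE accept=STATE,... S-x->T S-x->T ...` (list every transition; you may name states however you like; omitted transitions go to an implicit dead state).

start=q0 accept=q4 q0-a->q0 q0-b->q1 q1-a->q0 q1-b->q2 q2-a->q0 q2-b->q3 q3-a->q4 q3-b->q3 q4-a->q0 q4-b->q1

Let each state record the length of the longest suffix of the input read so far that is also a prefix of `bbba`. q1 means the last symbol is `b`; q2 means the last 2 symbols are `bb`; q3 means the last 3 symbols are `bbb`; q4 means the last 4 symbols are `bbba`. Accept only at q4, where the string currently ends in `bbba`.
A 5-state machine:
        a   b  
>  q0   q0  q1 
   q1   q0  q2 
   q2   q0  q3 
   q3   q4  q3 
 * q4   q0  q1 
(> = start, * = accepting)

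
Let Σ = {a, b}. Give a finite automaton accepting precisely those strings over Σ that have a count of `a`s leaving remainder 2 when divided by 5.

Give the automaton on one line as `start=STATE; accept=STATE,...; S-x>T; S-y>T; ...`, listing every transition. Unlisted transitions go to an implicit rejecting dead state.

start=q0; accept=q2; q0-a>q1; q0-b>q0; q1-a>q2; q1-b>q1; q2-a>q3; q2-b>q2; q3-a>q4; q3-b>q3; q4-a>q0; q4-b>q4

The only thing that matters is how many `a`s have appeared, reduced mod 5. Use one state per residue: q0 for 0, …, q4 for 4. Reading `a` moves to the next residue; anything else stays put. q2 is accepting.
With 5 states:
        a   b  
>  q0   q1  q0 
   q1   q2  q1 
 * q2   q3  q2 
   q3   q4  q3 
   q4   q0  q4 
(> = start, * = accepting)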